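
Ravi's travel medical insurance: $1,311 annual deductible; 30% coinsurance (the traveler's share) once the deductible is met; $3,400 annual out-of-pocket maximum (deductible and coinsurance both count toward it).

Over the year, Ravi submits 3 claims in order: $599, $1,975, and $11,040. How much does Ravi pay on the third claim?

Claim 1 — $599: entire amount goes to the deductible. Traveler pays $599; OOP now $599.
Claim 2 — $1,975: deductible takes $712, $1,263 remains; 30% of $1,263 = $378.90. Traveler pays $1,090.90; OOP now $1,689.90.
Claim 3 — $11,040: 30% coinsurance on $11,040 = $3,312. Adding that to $1,689.90 gives $5,001.90, past the $3,400 cap; traveler pays only $3,400 − $1,689.90 = $1,710.10.

$1,710.10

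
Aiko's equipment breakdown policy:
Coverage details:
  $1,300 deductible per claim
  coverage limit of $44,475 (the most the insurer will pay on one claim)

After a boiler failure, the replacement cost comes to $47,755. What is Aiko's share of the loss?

$3,280

Less the $1,300 deductible: $47,755 − $1,300 = $46,455.
$46,455 exceeds the $44,475 limit, so the insurer pays the limit: $44,475.
Out of pocket: $47,755 − $44,475 = $3,280.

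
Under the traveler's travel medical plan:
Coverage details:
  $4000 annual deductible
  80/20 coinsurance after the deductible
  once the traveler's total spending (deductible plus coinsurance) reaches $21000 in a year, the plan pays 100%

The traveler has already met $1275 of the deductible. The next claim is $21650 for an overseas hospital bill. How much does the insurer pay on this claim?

Deductible still to meet: $4000 − $1275 = $2725.
That leaves $21650 − $2725 = $18925 for coinsurance.
Coinsurance: $18925 × 20% = $3785.
So the traveler owes $2725 + $3785 = $6510 before any cap.
Cumulative spending $1275 + $6510 = $7785 stays under the $21000 maximum.
The plan picks up $21650 − $6510 = $15140.

$15140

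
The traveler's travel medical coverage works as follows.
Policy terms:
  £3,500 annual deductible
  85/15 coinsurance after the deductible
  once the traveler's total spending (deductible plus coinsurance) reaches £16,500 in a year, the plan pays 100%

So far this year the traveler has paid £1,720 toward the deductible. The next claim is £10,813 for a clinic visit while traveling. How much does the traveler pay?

£3,134.95

Remaining deductible: £3,500 − £1,720 = £1,780.
After the £1,780 deductible portion, £10,813 − £1,780 = £9,033 is subject to coinsurance.
Traveler's 15% share of £9,033 is £1,354.95.
So the traveler owes £1,780 + £1,354.95 = £3,134.95 before any cap.
Year-to-date out-of-pocket becomes £1,720 + £3,134.95 = £4,854.95, still under the £16,500 maximum, so no cap applies.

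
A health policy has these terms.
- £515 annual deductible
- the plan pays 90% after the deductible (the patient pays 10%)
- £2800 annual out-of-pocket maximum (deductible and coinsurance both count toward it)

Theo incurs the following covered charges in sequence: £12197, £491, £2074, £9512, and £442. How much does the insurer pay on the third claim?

£1866.60

Claim 1 (£12197): £515 to deductible, leaving £11682; patient's 10% is £1168.20. Patient pays £1683.20; OOP now £1683.20. Insurer: £12197 − £1683.20 = £10513.80.
Claim 2 (£491): 10% coinsurance on £491 = £49.10. Patient pays £49.10; OOP now £1732.30. Plan pays £491 − £49.10 = £441.90.
Claim 3 (£2074): deductible already satisfied, so patient's share is 10% × £2074 = £207.40. Cost to patient: £207.40. OOP to date £1939.70. Plan pays £2074 − £207.40 = £1866.60.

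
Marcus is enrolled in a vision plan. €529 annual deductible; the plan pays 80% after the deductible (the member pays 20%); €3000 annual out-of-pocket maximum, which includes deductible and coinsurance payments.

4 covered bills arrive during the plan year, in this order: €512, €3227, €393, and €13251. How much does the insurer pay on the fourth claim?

€11500.60

Claim 1 — €512: all of it applies to the deductible. Member owes €512 (running OOP €512). Plan pays €512 − €512 = €0.
Claim 2 — €3227: deductible takes €17, €3210 remains; 20% of €3210 = €642. Member owes €659 (running OOP €1171). Plan pays €3227 − €659 = €2568.
Claim 3 — €393: 20% coinsurance on €393 = €78.60. Member owes €78.60 (running OOP €1249.60). Insurer: €393 − €78.60 = €314.40.
Claim 4 — €13251: deductible already satisfied, so member's share is 20% × €13251 = €2650.20. OOP would hit €3899.80 > €3000, so the cap limits the member to €3000 − €1249.60 = €1750.40. Plan pays €13251 − €1750.40 = €11500.60.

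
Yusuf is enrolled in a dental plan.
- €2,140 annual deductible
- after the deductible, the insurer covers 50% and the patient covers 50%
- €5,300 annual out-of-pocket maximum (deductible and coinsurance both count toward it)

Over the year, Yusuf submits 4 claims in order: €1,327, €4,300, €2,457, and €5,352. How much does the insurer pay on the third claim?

Claim 1 — €1,327: fully absorbed by the deductible. Cost to patient: €1,327. OOP to date €1,327. Insurer: €1,327 − €1,327 = €0.
Claim 2 — €4,300: deductible takes €813, €3,487 remains; patient's 50% is €1,743.50. Patient owes €2,556.50 (running OOP €3,883.50). Insurer: €4,300 − €2,556.50 = €1,743.50.
Claim 3 — €2,457: 50% coinsurance on €2,457 = €1,228.50. Patient owes €1,228.50 (running OOP €5,112). Plan pays €2,457 − €1,228.50 = €1,228.50.

€1,228.50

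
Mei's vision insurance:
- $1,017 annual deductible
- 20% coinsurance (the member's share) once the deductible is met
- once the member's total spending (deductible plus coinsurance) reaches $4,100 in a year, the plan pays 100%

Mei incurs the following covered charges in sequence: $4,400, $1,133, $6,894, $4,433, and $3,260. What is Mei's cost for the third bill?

$1,378.80

Claim 1 ($4,400): $1,017 finishes the deductible; $3,383 goes to coinsurance; 20% of $3,383 = $676.60. Cost to member: $1,693.60. OOP to date $1,693.60.
Claim 2 ($1,133): deductible met; 20% of $1,133 = $226.60. Member pays $226.60; OOP now $1,920.20.
Claim 3 ($6,894): deductible already satisfied, so member's share is 20% × $6,894 = $1,378.80. Cost to member: $1,378.80. OOP to date $3,299.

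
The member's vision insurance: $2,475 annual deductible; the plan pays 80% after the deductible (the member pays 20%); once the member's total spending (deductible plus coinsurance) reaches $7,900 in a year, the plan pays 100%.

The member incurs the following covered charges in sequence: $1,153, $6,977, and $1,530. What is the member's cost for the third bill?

Claim 1 ($1,153): entire amount goes to the deductible. Member owes $1,153 (running OOP $1,153).
Claim 2 ($6,977): $1,322 finishes the deductible; $5,655 goes to coinsurance; coinsurance $5,655 × 20% = $1,131. Member pays $2,453; OOP now $3,606.
Claim 3 ($1,530): 20% coinsurance on $1,530 = $306. Member owes $306 (running OOP $3,912).

$306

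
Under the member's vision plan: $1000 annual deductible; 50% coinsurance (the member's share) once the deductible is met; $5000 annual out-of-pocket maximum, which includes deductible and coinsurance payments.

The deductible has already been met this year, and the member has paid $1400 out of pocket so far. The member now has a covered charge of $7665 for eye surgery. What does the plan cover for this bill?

$4065

The deductible is already satisfied, so the full bill goes to coinsurance.
50% of $7665 = $3832.50 falls to the member.
Year-to-date out-of-pocket would reach $1400 + $3832.50 = $5232.50, above the $5000 maximum, so the member pays only $5000 − $1400 = $3600.
Insurer pays the balance: $7665 − $3600 = $4065.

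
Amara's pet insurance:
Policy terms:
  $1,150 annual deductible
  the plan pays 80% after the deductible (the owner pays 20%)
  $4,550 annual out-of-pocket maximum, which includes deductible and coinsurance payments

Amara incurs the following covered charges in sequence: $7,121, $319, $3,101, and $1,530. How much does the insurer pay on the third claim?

Bill 1, $7,121: $1,150 finishes the deductible; $5,971 goes to coinsurance; 20% of $5,971 = $1,194.20. Cost to owner: $2,344.20. OOP to date $2,344.20. Insurer: $7,121 − $2,344.20 = $4,776.80.
Bill 2, $319: deductible already satisfied, so owner's share is 20% × $319 = $63.80. Owner pays $63.80; OOP now $2,408. Plan pays $319 − $63.80 = $255.20.
Bill 3, $3,101: 20% coinsurance on $3,101 = $620.20. Owner pays $620.20; OOP now $3,028.20. Insurer: $3,101 − $620.20 = $2,480.80.

$2,480.80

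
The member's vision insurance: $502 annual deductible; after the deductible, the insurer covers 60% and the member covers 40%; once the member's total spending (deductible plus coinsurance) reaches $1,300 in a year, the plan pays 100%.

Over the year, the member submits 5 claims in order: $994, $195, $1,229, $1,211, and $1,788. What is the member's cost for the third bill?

Claim 1 ($994): $502 to deductible, leaving $492; member's 40% is $196.80. Cost to member: $698.80. OOP to date $698.80.
Claim 2 ($195): 40% coinsurance on $195 = $78. Member owes $78 (running OOP $776.80).
Claim 3 ($1,229): deductible met; 40% of $1,229 = $491.60. Member pays $491.60; OOP now $1,268.40.

$491.60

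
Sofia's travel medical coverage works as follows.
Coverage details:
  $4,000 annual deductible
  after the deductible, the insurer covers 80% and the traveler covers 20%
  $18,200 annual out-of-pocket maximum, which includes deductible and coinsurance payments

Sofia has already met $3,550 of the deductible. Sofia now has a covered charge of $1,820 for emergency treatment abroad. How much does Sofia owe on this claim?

Remaining deductible: $4,000 − $3,550 = $450.
After the $450 deductible portion, $1,820 − $450 = $1,370 is subject to coinsurance.
Traveler's 20% share of $1,370 is $274.
Traveler responsibility before any cap: $450 + $274 = $724.
Year-to-date out-of-pocket becomes $3,550 + $724 = $4,274, still under the $18,200 maximum, so no cap applies.

$724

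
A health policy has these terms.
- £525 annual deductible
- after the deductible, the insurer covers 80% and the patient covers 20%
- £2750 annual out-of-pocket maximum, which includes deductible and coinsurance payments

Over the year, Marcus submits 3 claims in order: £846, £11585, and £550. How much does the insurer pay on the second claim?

£9424.20

Claim 1 — £846: deductible takes £525, £321 remains; patient's 20% is £64.20. Patient pays £589.20; OOP now £589.20. Plan pays £846 − £589.20 = £256.80.
Claim 2 — £11585: deductible already satisfied, so patient's share is 20% × £11585 = £2317. That would push OOP to £2906.20, over the £2750 cap, so patient pays £2750 − £589.20 = £2160.80. Insurer: £11585 − £2160.80 = £9424.20.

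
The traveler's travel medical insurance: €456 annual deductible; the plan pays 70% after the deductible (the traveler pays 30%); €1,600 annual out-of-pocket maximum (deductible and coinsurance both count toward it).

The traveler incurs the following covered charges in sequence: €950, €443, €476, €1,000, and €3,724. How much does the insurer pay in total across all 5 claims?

Bill 1, €950: €456 to deductible, leaving €494; 30% of €494 = €148.20. Traveler pays €604.20; OOP now €604.20. Plan pays €950 − €604.20 = €345.80.
Bill 2, €443: deductible already satisfied, so traveler's share is 30% × €443 = €132.90. Traveler pays €132.90; OOP now €737.10. Insurer: €443 − €132.90 = €310.10.
Bill 3, €476: deductible already satisfied, so traveler's share is 30% × €476 = €142.80. Cost to traveler: €142.80. OOP to date €879.90. Insurer: €476 − €142.80 = €333.20.
Bill 4, €1,000: deductible met; 30% of €1,000 = €300. Cost to traveler: €300. OOP to date €1,179.90. Plan pays €1,000 − €300 = €700.
Bill 5, €3,724: 30% coinsurance on €3,724 = €1,117.20. OOP would hit €2,297.10 > €1,600, so the cap limits the traveler to €1,600 − €1,179.90 = €420.10. Plan pays €3,724 − €420.10 = €3,303.90.
Insurer total = bills − traveler's total = €6,593 − €1,600 = €4,993.

€4,993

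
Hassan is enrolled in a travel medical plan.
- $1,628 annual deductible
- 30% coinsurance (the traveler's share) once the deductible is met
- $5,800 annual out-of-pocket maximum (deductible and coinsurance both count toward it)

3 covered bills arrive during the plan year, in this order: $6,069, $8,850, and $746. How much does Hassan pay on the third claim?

#1 ($6,069): $1,628 finishes the deductible; $4,441 goes to coinsurance; traveler's 30% is $1,332.30. Cost to traveler: $2,960.30. OOP to date $2,960.30.
#2 ($8,850): deductible already satisfied, so traveler's share is 30% × $8,850 = $2,655. Cost to traveler: $2,655. OOP to date $5,615.30.
#3 ($746): deductible already satisfied, so traveler's share is 30% × $746 = $223.80. Adding that to $5,615.30 gives $5,839.10, past the $5,800 cap; traveler pays only $5,800 − $5,615.30 = $184.70.

$184.70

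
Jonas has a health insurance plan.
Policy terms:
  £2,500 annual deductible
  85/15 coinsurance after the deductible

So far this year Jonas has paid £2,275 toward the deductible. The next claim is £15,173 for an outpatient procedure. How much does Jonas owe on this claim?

£2,467.20

£2,275 of the £2,500 deductible is already met, leaving £225.
That leaves £15,173 − £225 = £14,948 for coinsurance.
Patient's 15% share of £14,948 is £2,242.20.
Patient responsibility: £225 + £2,242.20 = £2,467.20.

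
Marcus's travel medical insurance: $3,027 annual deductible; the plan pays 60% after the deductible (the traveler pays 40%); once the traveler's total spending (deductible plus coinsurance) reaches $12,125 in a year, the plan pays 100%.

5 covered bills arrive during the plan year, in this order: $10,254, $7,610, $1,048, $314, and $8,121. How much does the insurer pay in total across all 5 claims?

$15,222

#1 ($10,254): $3,027 to deductible, leaving $7,227; traveler's 40% is $2,890.80. Cost to traveler: $5,917.80. OOP to date $5,917.80. Plan pays $10,254 − $5,917.80 = $4,336.20.
#2 ($7,610): deductible met; 40% of $7,610 = $3,044. Traveler pays $3,044; OOP now $8,961.80. Insurer: $7,610 − $3,044 = $4,566.
#3 ($1,048): deductible already satisfied, so traveler's share is 40% × $1,048 = $419.20. Traveler pays $419.20; OOP now $9,381. Plan pays $1,048 − $419.20 = $628.80.
#4 ($314): 40% coinsurance on $314 = $125.60. Traveler owes $125.60 (running OOP $9,506.60). Plan pays $314 − $125.60 = $188.40.
#5 ($8,121): 40% coinsurance on $8,121 = $3,248.40. OOP would hit $12,755 > $12,125, so the cap limits the traveler to $12,125 − $9,506.60 = $2,618.40. Plan pays $8,121 − $2,618.40 = $5,502.60.
Insurer total: $4,336.20 + $4,566 + $628.80 + $188.40 + $5,502.60 = $15,222.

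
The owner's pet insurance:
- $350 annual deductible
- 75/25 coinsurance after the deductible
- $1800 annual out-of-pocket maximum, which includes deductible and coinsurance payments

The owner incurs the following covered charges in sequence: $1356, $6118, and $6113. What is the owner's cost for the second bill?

#1 ($1356): $350 finishes the deductible; $1006 goes to coinsurance; coinsurance $1006 × 25% = $251.50. Owner pays $601.50; OOP now $601.50.
#2 ($6118): 25% coinsurance on $6118 = $1529.50. Adding that to $601.50 gives $2131, past the $1800 cap; owner pays only $1800 − $601.50 = $1198.50.

$1198.50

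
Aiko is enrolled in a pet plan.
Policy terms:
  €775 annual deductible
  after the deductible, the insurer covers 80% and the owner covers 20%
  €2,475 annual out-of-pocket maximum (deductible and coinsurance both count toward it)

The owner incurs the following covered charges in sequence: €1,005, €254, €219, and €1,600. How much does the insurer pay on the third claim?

Claim 1 — €1,005: €775 to deductible, leaving €230; 20% of €230 = €46. Owner pays €821; OOP now €821. Plan pays €1,005 − €821 = €184.
Claim 2 — €254: deductible met; 20% of €254 = €50.80. Owner owes €50.80 (running OOP €871.80). Insurer: €254 − €50.80 = €203.20.
Claim 3 — €219: deductible already satisfied, so owner's share is 20% × €219 = €43.80. Owner pays €43.80; OOP now €915.60. Plan pays €219 − €43.80 = €175.20.

€175.20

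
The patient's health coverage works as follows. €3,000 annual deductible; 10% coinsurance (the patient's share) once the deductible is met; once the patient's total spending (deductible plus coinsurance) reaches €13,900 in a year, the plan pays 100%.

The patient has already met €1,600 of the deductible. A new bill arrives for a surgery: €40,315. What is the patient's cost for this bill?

Remaining deductible: €3,000 − €1,600 = €1,400.
After the €1,400 deductible portion, €40,315 − €1,400 = €38,915 is subject to coinsurance.
Coinsurance: €38,915 × 10% = €3,891.50.
Patient responsibility before any cap: €1,400 + €3,891.50 = €5,291.50.
Total out-of-pocket so far would be €1,600 + €5,291.50 = €6,891.50, below the €13,900 cap — no reduction.

€5,291.50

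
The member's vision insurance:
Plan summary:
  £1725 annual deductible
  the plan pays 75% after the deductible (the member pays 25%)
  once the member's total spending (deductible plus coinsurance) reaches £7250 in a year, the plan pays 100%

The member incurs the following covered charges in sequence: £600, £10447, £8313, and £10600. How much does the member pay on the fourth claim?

£1116.25

Claim 1 (£600): entire amount goes to the deductible. Cost to member: £600. OOP to date £600.
Claim 2 (£10447): deductible takes £1125, £9322 remains; 25% of £9322 = £2330.50. Member owes £3455.50 (running OOP £4055.50).
Claim 3 (£8313): 25% coinsurance on £8313 = £2078.25. Member pays £2078.25; OOP now £6133.75.
Claim 4 (£10600): deductible met; 25% of £10600 = £2650. OOP would hit £8783.75 > £7250, so the cap limits the member to £7250 − £6133.75 = £1116.25.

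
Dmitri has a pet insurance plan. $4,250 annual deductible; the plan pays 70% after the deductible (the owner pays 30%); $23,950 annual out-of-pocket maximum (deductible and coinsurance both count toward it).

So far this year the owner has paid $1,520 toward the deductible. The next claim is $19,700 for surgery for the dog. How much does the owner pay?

Remaining deductible: $4,250 − $1,520 = $2,730.
After the $2,730 deductible portion, $19,700 − $2,730 = $16,970 is subject to coinsurance.
30% of $16,970 = $5,091 falls to the owner.
Owner responsibility before any cap: $2,730 + $5,091 = $7,821.
Cumulative spending $1,520 + $7,821 = $9,341 stays under the $23,950 maximum.

$7,821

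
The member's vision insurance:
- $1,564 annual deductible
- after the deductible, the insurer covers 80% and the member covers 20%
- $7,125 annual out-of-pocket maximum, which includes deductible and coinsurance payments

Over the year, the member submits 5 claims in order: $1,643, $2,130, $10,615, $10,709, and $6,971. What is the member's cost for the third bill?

$2,123

Claim 1 — $1,643: $1,564 to deductible, leaving $79; 20% of $79 = $15.80. Member pays $1,579.80; OOP now $1,579.80.
Claim 2 — $2,130: 20% coinsurance on $2,130 = $426. Member owes $426 (running OOP $2,005.80).
Claim 3 — $10,615: deductible met; 20% of $10,615 = $2,123. Member owes $2,123 (running OOP $4,128.80).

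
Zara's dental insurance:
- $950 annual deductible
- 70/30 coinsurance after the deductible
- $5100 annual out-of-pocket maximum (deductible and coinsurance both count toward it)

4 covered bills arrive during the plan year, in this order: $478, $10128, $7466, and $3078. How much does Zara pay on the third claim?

Claim 1 ($478): all of it applies to the deductible. Patient pays $478; OOP now $478.
Claim 2 ($10128): $472 to deductible, leaving $9656; coinsurance $9656 × 30% = $2896.80. Cost to patient: $3368.80. OOP to date $3846.80.
Claim 3 ($7466): 30% coinsurance on $7466 = $2239.80. That would push OOP to $6086.60, over the $5100 cap, so patient pays $5100 − $3846.80 = $1253.20.

$1253.20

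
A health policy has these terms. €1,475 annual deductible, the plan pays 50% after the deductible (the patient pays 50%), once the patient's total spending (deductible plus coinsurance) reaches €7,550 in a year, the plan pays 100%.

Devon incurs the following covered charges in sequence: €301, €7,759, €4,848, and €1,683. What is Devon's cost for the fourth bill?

€358.50

Claim 1 (€301): entire amount goes to the deductible. Patient pays €301; OOP now €301.
Claim 2 (€7,759): deductible takes €1,174, €6,585 remains; coinsurance €6,585 × 50% = €3,292.50. Patient pays €4,466.50; OOP now €4,767.50.
Claim 3 (€4,848): 50% coinsurance on €4,848 = €2,424. Patient owes €2,424 (running OOP €7,191.50).
Claim 4 (€1,683): deductible met; 50% of €1,683 = €841.50. Adding that to €7,191.50 gives €8,033, past the €7,550 cap; patient pays only €7,550 − €7,191.50 = €358.50.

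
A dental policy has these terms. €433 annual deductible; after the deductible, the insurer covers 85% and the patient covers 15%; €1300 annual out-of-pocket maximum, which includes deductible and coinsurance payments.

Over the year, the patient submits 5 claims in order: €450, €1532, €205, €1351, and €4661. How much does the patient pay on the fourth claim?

€202.65

Bill 1, €450: €433 to deductible, leaving €17; patient's 15% is €2.55. Patient pays €435.55; OOP now €435.55.
Bill 2, €1532: deductible met; 15% of €1532 = €229.80. Cost to patient: €229.80. OOP to date €665.35.
Bill 3, €205: deductible met; 15% of €205 = €30.75. Patient owes €30.75 (running OOP €696.10).
Bill 4, €1351: 15% coinsurance on €1351 = €202.65. Patient pays €202.65; OOP now €898.75.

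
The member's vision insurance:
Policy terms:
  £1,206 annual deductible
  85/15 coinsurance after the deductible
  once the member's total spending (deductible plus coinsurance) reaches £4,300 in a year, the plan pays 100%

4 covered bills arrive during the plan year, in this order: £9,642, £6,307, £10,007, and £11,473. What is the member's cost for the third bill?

£882.55

Claim 1 (£9,642): £1,206 finishes the deductible; £8,436 goes to coinsurance; coinsurance £8,436 × 15% = £1,265.40. Cost to member: £2,471.40. OOP to date £2,471.40.
Claim 2 (£6,307): deductible met; 15% of £6,307 = £946.05. Member pays £946.05; OOP now £3,417.45.
Claim 3 (£10,007): 15% coinsurance on £10,007 = £1,501.05. Adding that to £3,417.45 gives £4,918.50, past the £4,300 cap; member pays only £4,300 − £3,417.45 = £882.55.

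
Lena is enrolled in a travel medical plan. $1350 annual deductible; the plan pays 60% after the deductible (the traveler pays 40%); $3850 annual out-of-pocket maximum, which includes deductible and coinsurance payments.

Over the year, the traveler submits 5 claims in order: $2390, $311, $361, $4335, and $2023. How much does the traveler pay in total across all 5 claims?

#1 ($2390): $1350 finishes the deductible; $1040 goes to coinsurance; traveler's 40% is $416. Traveler pays $1766; OOP now $1766.
#2 ($311): 40% coinsurance on $311 = $124.40. Traveler pays $124.40; OOP now $1890.40.
#3 ($361): 40% coinsurance on $361 = $144.40. Traveler pays $144.40; OOP now $2034.80.
#4 ($4335): deductible met; 40% of $4335 = $1734. Cost to traveler: $1734. OOP to date $3768.80.
#5 ($2023): 40% coinsurance on $2023 = $809.20. That would push OOP to $4578, over the $3850 cap, so traveler pays $3850 − $3768.80 = $81.20.
Total paid by the traveler: $1766 + $124.40 + $144.40 + $1734 + $81.20 = $3850.

$3850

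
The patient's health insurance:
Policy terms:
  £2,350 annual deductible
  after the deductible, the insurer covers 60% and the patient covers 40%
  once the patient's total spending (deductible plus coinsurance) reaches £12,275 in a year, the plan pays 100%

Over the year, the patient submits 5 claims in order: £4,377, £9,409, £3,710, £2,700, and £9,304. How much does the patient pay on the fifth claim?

£2,786.60

Claim 1 — £4,377: deductible takes £2,350, £2,027 remains; coinsurance £2,027 × 40% = £810.80. Patient pays £3,160.80; OOP now £3,160.80.
Claim 2 — £9,409: deductible met; 40% of £9,409 = £3,763.60. Patient pays £3,763.60; OOP now £6,924.40.
Claim 3 — £3,710: deductible met; 40% of £3,710 = £1,484. Patient pays £1,484; OOP now £8,408.40.
Claim 4 — £2,700: 40% coinsurance on £2,700 = £1,080. Patient owes £1,080 (running OOP £9,488.40).
Claim 5 — £9,304: deductible already satisfied, so patient's share is 40% × £9,304 = £3,721.60. Adding that to £9,488.40 gives £13,210, past the £12,275 cap; patient pays only £12,275 − £9,488.40 = £2,786.60.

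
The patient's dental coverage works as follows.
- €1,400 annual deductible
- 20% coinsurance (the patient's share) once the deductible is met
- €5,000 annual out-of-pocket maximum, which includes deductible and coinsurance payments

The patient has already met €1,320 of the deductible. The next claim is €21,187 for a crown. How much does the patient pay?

€3,680

Remaining deductible: €1,400 − €1,320 = €80.
That leaves €21,187 − €80 = €21,107 for coinsurance.
Coinsurance: €21,107 × 20% = €4,221.40.
That puts the patient's cost at €80 + €4,221.40 = €4,301.40 before any cap.
That would bring total out-of-pocket to €5,621.40, past the €5,000 cap. The patient is capped at €5,000 − €1,320 = €3,680 on this claim.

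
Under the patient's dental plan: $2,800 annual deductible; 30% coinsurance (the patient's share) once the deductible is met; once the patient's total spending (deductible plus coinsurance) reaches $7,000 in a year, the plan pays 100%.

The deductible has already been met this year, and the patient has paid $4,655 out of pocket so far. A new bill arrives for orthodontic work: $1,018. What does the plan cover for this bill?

$712.60

The deductible is already satisfied, so the full bill goes to coinsurance.
Patient's 30% share of $1,018 is $305.40.
Total out-of-pocket so far would be $4,655 + $305.40 = $4,960.40, below the $7,000 cap — no reduction.
Insurer pays the balance: $1,018 − $305.40 = $712.60.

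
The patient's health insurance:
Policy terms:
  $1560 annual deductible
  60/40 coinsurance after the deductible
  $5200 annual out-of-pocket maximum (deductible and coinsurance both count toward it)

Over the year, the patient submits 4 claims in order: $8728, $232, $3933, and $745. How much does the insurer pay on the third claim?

$3253

Claim 1 ($8728): $1560 to deductible, leaving $7168; 40% of $7168 = $2867.20. Cost to patient: $4427.20. OOP to date $4427.20. Insurer: $8728 − $4427.20 = $4300.80.
Claim 2 ($232): 40% coinsurance on $232 = $92.80. Patient pays $92.80; OOP now $4520. Plan pays $232 − $92.80 = $139.20.
Claim 3 ($3933): 40% coinsurance on $3933 = $1573.20. OOP would hit $6093.20 > $5200, so the cap limits the patient to $5200 − $4520 = $680. Insurer: $3933 − $680 = $3253.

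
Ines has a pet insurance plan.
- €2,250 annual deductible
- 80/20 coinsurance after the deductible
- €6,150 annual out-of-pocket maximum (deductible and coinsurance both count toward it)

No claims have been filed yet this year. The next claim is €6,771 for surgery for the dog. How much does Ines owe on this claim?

The full €2,250 deductible is still open; €2,250 of this bill applies to it.
The remaining €4,521 (= €6,771 − €2,250) moves to coinsurance.
Coinsurance: €4,521 × 20% = €904.20.
That puts the owner's cost at €2,250 + €904.20 = €3,154.20 before any cap.
Total out-of-pocket so far would be €0 + €3,154.20 = €3,154.20, below the €6,150 cap — no reduction.

€3,154.20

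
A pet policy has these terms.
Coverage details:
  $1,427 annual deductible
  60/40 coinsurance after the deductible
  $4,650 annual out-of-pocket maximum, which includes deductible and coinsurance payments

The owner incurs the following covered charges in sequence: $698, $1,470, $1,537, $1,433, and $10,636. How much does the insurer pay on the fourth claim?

$859.80

Bill 1, $698: all of it applies to the deductible. Owner owes $698 (running OOP $698). Plan pays $698 − $698 = $0.
Bill 2, $1,470: $729 finishes the deductible; $741 goes to coinsurance; coinsurance $741 × 40% = $296.40. Owner pays $1,025.40; OOP now $1,723.40. Insurer: $1,470 − $1,025.40 = $444.60.
Bill 3, $1,537: deductible met; 40% of $1,537 = $614.80. Cost to owner: $614.80. OOP to date $2,338.20. Plan pays $1,537 − $614.80 = $922.20.
Bill 4, $1,433: deductible already satisfied, so owner's share is 40% × $1,433 = $573.20. Cost to owner: $573.20. OOP to date $2,911.40. Insurer: $1,433 − $573.20 = $859.80.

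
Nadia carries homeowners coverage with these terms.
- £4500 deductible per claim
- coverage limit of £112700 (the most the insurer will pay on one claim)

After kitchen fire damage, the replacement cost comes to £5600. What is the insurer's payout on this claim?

£1100

After the deductible, £5600 − £4500 = £1100 remains.
£1100 is within the £112700 limit, so the insurer pays £1100.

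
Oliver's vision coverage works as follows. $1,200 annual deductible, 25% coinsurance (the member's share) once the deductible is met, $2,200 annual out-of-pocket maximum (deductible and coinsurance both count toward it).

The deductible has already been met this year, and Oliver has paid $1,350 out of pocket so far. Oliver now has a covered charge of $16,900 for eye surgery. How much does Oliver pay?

$850

The deductible is already satisfied, so the full bill goes to coinsurance.
Coinsurance: $16,900 × 25% = $4,225.
Adding $4,225 to the $1,350 already spent would give $5,575, which exceeds the $2,200 cap; the member pays just $2,200 − $1,350 = $850.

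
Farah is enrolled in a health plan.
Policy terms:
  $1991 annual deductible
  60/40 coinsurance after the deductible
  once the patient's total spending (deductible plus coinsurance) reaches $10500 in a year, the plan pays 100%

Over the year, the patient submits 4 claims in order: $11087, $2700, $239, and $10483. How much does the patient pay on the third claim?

Claim 1 — $11087: $1991 to deductible, leaving $9096; coinsurance $9096 × 40% = $3638.40. Patient owes $5629.40 (running OOP $5629.40).
Claim 2 — $2700: deductible already satisfied, so patient's share is 40% × $2700 = $1080. Patient pays $1080; OOP now $6709.40.
Claim 3 — $239: deductible met; 40% of $239 = $95.60. Patient pays $95.60; OOP now $6805.

$95.60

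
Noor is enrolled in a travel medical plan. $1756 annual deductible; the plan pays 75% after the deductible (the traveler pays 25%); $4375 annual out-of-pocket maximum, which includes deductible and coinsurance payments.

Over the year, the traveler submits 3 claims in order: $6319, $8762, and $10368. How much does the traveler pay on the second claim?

$1478.25

Claim 1 ($6319): $1756 finishes the deductible; $4563 goes to coinsurance; 25% of $4563 = $1140.75. Traveler owes $2896.75 (running OOP $2896.75).
Claim 2 ($8762): 25% coinsurance on $8762 = $2190.50. Adding that to $2896.75 gives $5087.25, past the $4375 cap; traveler pays only $4375 − $2896.75 = $1478.25.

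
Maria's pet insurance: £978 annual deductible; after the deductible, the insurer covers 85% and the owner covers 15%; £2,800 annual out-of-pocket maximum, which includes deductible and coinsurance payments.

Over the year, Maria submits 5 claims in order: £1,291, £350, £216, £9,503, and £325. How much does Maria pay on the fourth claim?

£1,425.45

Bill 1, £1,291: deductible takes £978, £313 remains; 15% of £313 = £46.95. Owner owes £1,024.95 (running OOP £1,024.95).
Bill 2, £350: 15% coinsurance on £350 = £52.50. Owner owes £52.50 (running OOP £1,077.45).
Bill 3, £216: deductible met; 15% of £216 = £32.40. Owner owes £32.40 (running OOP £1,109.85).
Bill 4, £9,503: 15% coinsurance on £9,503 = £1,425.45. Cost to owner: £1,425.45. OOP to date £2,535.30.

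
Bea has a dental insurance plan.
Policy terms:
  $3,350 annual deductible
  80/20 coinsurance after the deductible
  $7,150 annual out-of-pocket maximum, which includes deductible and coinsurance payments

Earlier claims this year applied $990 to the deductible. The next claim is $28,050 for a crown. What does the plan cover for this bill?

$990 of the $3,350 deductible is already met, leaving $2,360.
That leaves $28,050 − $2,360 = $25,690 for coinsurance.
20% of $25,690 = $5,138 falls to the patient.
Patient responsibility before any cap: $2,360 + $5,138 = $7,498.
That would bring total out-of-pocket to $8,488, past the $7,150 cap. The patient is capped at $7,150 − $990 = $6,160 on this claim.
The insurer covers the remainder: $28,050 − $6,160 = $21,890.

$21,890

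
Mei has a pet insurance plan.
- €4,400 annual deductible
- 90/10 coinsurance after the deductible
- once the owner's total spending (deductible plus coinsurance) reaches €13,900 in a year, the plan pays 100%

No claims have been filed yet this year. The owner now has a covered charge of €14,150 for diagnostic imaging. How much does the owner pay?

Deductible not yet touched, so the first €4,400 of the bill goes to the deductible.
After the €4,400 deductible portion, €14,150 − €4,400 = €9,750 is subject to coinsurance.
Coinsurance: €9,750 × 10% = €975.
So the owner owes €4,400 + €975 = €5,375 before any cap.
Cumulative spending €0 + €5,375 = €5,375 stays under the €13,900 maximum.

€5,375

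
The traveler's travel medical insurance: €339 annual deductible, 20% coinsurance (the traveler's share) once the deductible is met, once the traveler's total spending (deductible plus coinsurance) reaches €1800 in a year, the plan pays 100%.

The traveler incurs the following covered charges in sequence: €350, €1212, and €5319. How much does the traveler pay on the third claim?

€1063.80

#1 (€350): €339 to deductible, leaving €11; coinsurance €11 × 20% = €2.20. Cost to traveler: €341.20. OOP to date €341.20.
#2 (€1212): 20% coinsurance on €1212 = €242.40. Cost to traveler: €242.40. OOP to date €583.60.
#3 (€5319): deductible met; 20% of €5319 = €1063.80. Traveler pays €1063.80; OOP now €1647.40.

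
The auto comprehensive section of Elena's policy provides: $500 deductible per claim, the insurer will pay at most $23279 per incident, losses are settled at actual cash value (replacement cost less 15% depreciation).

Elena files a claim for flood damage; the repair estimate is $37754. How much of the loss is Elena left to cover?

$14475

Actual cash value after 15% depreciation: $37754 × 85% = $32090.90.
After the deductible, $32090.90 − $500 = $31590.90 remains.
Since $31590.90 > $23279, the payout is capped at $23279.
The policyholder bears the rest of the original loss: $37754 − $23279 = $14475.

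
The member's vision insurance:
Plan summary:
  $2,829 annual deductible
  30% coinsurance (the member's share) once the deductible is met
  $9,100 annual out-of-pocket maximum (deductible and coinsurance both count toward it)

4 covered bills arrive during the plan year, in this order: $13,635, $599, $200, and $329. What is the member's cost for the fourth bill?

#1 ($13,635): $2,829 to deductible, leaving $10,806; member's 30% is $3,241.80. Member pays $6,070.80; OOP now $6,070.80.
#2 ($599): 30% coinsurance on $599 = $179.70. Cost to member: $179.70. OOP to date $6,250.50.
#3 ($200): 30% coinsurance on $200 = $60. Member pays $60; OOP now $6,310.50.
#4 ($329): 30% coinsurance on $329 = $98.70. Member owes $98.70 (running OOP $6,409.20).

$98.70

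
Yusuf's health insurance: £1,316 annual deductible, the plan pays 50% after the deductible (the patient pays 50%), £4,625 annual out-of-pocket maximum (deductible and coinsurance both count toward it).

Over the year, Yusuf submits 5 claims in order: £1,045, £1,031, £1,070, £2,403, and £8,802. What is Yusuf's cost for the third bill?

£535

Claim 1 (£1,045): entire amount goes to the deductible. Patient owes £1,045 (running OOP £1,045).
Claim 2 (£1,031): £271 to deductible, leaving £760; coinsurance £760 × 50% = £380. Patient pays £651; OOP now £1,696.
Claim 3 (£1,070): deductible already satisfied, so patient's share is 50% × £1,070 = £535. Cost to patient: £535. OOP to date £2,231.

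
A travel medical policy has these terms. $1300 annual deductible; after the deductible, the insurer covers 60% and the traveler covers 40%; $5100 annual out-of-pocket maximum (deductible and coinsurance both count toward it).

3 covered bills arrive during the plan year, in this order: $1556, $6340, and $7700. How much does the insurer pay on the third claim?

#1 ($1556): deductible takes $1300, $256 remains; traveler's 40% is $102.40. Traveler pays $1402.40; OOP now $1402.40. Plan pays $1556 − $1402.40 = $153.60.
#2 ($6340): 40% coinsurance on $6340 = $2536. Cost to traveler: $2536. OOP to date $3938.40. Insurer: $6340 − $2536 = $3804.
#3 ($7700): deductible already satisfied, so traveler's share is 40% × $7700 = $3080. OOP would hit $7018.40 > $5100, so the cap limits the traveler to $5100 − $3938.40 = $1161.60. Plan pays $7700 − $1161.60 = $6538.40.

$6538.40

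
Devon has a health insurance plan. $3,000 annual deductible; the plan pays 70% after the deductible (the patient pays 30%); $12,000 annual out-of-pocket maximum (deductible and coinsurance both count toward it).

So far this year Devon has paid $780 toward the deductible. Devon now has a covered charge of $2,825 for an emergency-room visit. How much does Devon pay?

$2,401.50

$780 of the $3,000 deductible is already met, leaving $2,220.
After the $2,220 deductible portion, $2,825 − $2,220 = $605 is subject to coinsurance.
30% of $605 = $181.50 falls to the patient.
That puts the patient's cost at $2,220 + $181.50 = $2,401.50 before any cap.
Cumulative spending $780 + $2,401.50 = $3,181.50 stays under the $12,000 maximum.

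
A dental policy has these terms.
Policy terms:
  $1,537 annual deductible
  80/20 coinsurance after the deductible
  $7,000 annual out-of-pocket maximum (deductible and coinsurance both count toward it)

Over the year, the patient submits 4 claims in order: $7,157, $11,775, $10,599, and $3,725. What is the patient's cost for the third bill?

Claim 1 ($7,157): $1,537 finishes the deductible; $5,620 goes to coinsurance; coinsurance $5,620 × 20% = $1,124. Patient pays $2,661; OOP now $2,661.
Claim 2 ($11,775): deductible met; 20% of $11,775 = $2,355. Cost to patient: $2,355. OOP to date $5,016.
Claim 3 ($10,599): deductible met; 20% of $10,599 = $2,119.80. OOP would hit $7,135.80 > $7,000, so the cap limits the patient to $7,000 − $5,016 = $1,984.

$1,984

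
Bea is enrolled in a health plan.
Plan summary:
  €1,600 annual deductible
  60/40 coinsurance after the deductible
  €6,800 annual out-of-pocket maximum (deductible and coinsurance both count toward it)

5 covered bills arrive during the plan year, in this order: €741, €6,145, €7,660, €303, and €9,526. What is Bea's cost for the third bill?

#1 (€741): fully absorbed by the deductible. Patient pays €741; OOP now €741.
#2 (€6,145): deductible takes €859, €5,286 remains; 40% of €5,286 = €2,114.40. Patient owes €2,973.40 (running OOP €3,714.40).
#3 (€7,660): deductible already satisfied, so patient's share is 40% × €7,660 = €3,064. Patient pays €3,064; OOP now €6,778.40.

€3,064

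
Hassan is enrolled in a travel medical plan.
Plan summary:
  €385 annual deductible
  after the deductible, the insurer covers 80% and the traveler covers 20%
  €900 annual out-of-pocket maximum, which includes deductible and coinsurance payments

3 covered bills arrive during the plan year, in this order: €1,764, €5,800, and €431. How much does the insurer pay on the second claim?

#1 (€1,764): deductible takes €385, €1,379 remains; coinsurance €1,379 × 20% = €275.80. Traveler pays €660.80; OOP now €660.80. Plan pays €1,764 − €660.80 = €1,103.20.
#2 (€5,800): deductible met; 20% of €5,800 = €1,160. Adding that to €660.80 gives €1,820.80, past the €900 cap; traveler pays only €900 − €660.80 = €239.20. Plan pays €5,800 − €239.20 = €5,560.80.

€5,560.80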